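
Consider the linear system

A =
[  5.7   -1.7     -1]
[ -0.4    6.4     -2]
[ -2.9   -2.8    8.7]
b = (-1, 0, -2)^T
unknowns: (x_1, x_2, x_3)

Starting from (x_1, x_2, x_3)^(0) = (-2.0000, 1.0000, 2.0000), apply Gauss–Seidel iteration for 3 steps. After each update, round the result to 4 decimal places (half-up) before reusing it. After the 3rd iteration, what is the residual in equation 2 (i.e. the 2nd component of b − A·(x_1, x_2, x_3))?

Iteration 1:
  x_1 = (-1 - (-1.7)·1.0000 - (-1)·2.0000) / (5.7) = 0.4737
  x_2 = (0 - (-0.4)·0.4737 - (-2)·2.0000) / (6.4) = 0.6546
  x_3 = (-2 - (-2.9)·0.4737 - (-2.8)·0.6546) / (8.7) = 0.1387
Iteration 2:
  x_1 = (-1 - (-1.7)·0.6546 - (-1)·0.1387) / (5.7) = 0.0441
  x_2 = (0 - (-0.4)·0.0441 - (-2)·0.1387) / (6.4) = 0.0461
  x_3 = (-2 - (-2.9)·0.0441 - (-2.8)·0.0461) / (8.7) = -0.2003
Iteration 3:
  x_1 = (-1 - (-1.7)·0.0461 - (-1)·-0.2003) / (5.7) = -0.1968
  x_2 = (0 - (-0.4)·-0.1968 - (-2)·-0.2003) / (6.4) = -0.0749
  x_3 = (-2 - (-2.9)·-0.1968 - (-2.8)·-0.0749) / (8.7) = -0.3196
Residual b − A·x = (-0.3252, -0.2386, 0.0001)

-0.2386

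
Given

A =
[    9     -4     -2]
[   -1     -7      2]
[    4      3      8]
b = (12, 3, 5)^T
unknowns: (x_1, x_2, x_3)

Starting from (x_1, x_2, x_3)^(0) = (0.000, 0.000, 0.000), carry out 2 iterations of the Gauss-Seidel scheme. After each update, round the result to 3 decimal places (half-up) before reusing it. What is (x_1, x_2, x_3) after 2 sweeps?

Iteration 1:
  x_1 = (12 - (-4)·0.000 - (-2)·0.000) / (9) = 1.333
  x_2 = (3 - (-1)·1.333 - (2)·0.000) / (-7) = -0.619
  x_3 = (5 - (4)·1.333 - (3)·-0.619) / (8) = 0.191
Iteration 2:
  x_1 = (12 - (-4)·-0.619 - (-2)·0.191) / (9) = 1.101
  x_2 = (3 - (-1)·1.101 - (2)·0.191) / (-7) = -0.531
  x_3 = (5 - (4)·1.101 - (3)·-0.531) / (8) = 0.274

(1.101, -0.531, 0.274)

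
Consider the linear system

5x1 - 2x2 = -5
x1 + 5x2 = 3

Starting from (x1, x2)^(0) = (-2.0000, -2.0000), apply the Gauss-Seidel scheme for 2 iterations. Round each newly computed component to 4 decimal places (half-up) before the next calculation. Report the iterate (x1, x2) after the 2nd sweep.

(-0.6160, 0.7232)

Iteration 1:
  x1 = (-5 - (-2)·-2.0000) / (5) = -1.8000
  x2 = (3 - (1)·-1.8000) / (5) = 0.9600
Iteration 2:
  x1 = (-5 - (-2)·0.9600) / (5) = -0.6160
  x2 = (3 - (1)·-0.6160) / (5) = 0.7232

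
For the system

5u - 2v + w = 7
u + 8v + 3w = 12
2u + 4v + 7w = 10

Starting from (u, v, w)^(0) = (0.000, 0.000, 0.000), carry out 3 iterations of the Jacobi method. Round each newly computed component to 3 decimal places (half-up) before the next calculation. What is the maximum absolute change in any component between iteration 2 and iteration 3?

0.433

Iteration 1:
  u = (7 - (-2)·0.000 - (1)·0.000) / (5) = 1.400
  v = (12 - (1)·0.000 - (3)·0.000) / (8) = 1.500
  w = (10 - (2)·0.000 - (4)·0.000) / (7) = 1.429
Iteration 2:
  u = (7 - (-2)·1.500 - (1)·1.429) / (5) = 1.714
  v = (12 - (1)·1.400 - (3)·1.429) / (8) = 0.789
  w = (10 - (2)·1.400 - (4)·1.500) / (7) = 0.171
Iteration 3:
  u = (7 - (-2)·0.789 - (1)·0.171) / (5) = 1.681
  v = (12 - (1)·1.714 - (3)·0.171) / (8) = 1.222
  w = (10 - (2)·1.714 - (4)·0.789) / (7) = 0.488
Change: (-0.033, 0.433, 0.317) → max |·| = 0.433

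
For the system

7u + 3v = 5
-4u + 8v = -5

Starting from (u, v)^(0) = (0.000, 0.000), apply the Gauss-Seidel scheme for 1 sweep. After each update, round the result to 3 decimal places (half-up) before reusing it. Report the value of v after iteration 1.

-0.268

Iteration 1:
  u = (5 - (3)·0.000) / (7) = 0.714
  v = (-5 - (-4)·0.714) / (8) = -0.268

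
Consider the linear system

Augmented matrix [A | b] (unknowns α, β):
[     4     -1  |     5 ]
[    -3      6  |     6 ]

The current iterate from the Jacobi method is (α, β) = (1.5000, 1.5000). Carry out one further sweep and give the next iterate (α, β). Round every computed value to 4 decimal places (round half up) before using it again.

One sweep:
  α = (5 - (-1)·1.5000) / (4) = 1.6250
  β = (6 - (-3)·1.5000) / (6) = 1.7500

(1.6250, 1.7500)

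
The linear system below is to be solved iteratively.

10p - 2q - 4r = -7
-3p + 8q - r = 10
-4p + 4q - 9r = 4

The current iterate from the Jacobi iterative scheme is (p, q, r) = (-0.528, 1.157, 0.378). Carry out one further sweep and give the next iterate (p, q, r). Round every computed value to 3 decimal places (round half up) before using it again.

One sweep:
  p = (-7 - (-2)·1.157 - (-4)·0.378) / (10) = -0.317
  q = (10 - (-3)·-0.528 - (-1)·0.378) / (8) = 1.099
  r = (4 - (-4)·-0.528 - (4)·1.157) / (-9) = 0.304

(-0.317, 1.099, 0.304)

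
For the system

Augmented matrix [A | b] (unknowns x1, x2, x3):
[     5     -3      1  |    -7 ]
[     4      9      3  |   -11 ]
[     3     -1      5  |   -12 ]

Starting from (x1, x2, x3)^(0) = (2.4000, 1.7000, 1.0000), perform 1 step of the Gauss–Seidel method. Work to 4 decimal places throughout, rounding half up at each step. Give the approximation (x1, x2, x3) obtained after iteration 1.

(-0.5800, -1.2978, -2.3116)

Iteration 1:
  x1 = (-7 - (-3)·1.7000 - (1)·1.0000) / (5) = -0.5800
  x2 = (-11 - (4)·-0.5800 - (3)·1.0000) / (9) = -1.2978
  x3 = (-12 - (3)·-0.5800 - (-1)·-1.2978) / (5) = -2.3116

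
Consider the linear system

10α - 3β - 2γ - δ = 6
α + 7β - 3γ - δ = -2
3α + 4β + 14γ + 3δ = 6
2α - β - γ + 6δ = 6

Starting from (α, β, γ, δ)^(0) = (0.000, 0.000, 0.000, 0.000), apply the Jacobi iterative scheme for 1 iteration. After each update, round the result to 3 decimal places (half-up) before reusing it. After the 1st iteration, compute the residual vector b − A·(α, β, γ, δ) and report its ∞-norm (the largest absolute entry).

3.662

Iteration 1:
  α = (6 - (-3)·0.000 - (-2)·0.000 - (-1)·0.000) / (10) = 0.600
  β = (-2 - (1)·0.000 - (-3)·0.000 - (-1)·0.000) / (7) = -0.286
  γ = (6 - (3)·0.000 - (4)·0.000 - (3)·0.000) / (14) = 0.429
  δ = (6 - (2)·0.000 - (-1)·0.000 - (-1)·0.000) / (6) = 1.000
Residual b − A·x = (1.000, 1.689, -3.662, -1.057); ∞-norm = 3.662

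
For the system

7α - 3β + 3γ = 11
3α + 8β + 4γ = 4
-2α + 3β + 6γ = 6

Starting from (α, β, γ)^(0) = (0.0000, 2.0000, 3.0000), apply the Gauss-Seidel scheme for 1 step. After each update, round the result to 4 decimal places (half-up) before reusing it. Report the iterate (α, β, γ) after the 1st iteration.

Iteration 1:
  α = (11 - (-3)·2.0000 - (3)·3.0000) / (7) = 1.1429
  β = (4 - (3)·1.1429 - (4)·3.0000) / (8) = -1.4286
  γ = (6 - (-2)·1.1429 - (3)·-1.4286) / (6) = 2.0953

(1.1429, -1.4286, 2.0953)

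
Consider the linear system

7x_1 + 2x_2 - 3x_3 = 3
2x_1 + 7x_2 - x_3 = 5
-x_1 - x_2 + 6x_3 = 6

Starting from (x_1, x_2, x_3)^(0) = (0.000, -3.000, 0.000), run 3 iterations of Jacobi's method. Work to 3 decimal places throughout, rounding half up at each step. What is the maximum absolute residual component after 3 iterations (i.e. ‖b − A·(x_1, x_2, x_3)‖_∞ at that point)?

Iteration 1:
  x_1 = (3 - (2)·-3.000 - (-3)·0.000) / (7) = 1.286
  x_2 = (5 - (2)·0.000 - (-1)·0.000) / (7) = 0.714
  x_3 = (6 - (-1)·0.000 - (-1)·-3.000) / (6) = 0.500
Iteration 2:
  x_1 = (3 - (2)·0.714 - (-3)·0.500) / (7) = 0.439
  x_2 = (5 - (2)·1.286 - (-1)·0.500) / (7) = 0.418
  x_3 = (6 - (-1)·1.286 - (-1)·0.714) / (6) = 1.333
Iteration 3:
  x_1 = (3 - (2)·0.418 - (-3)·1.333) / (7) = 0.880
  x_2 = (5 - (2)·0.439 - (-1)·1.333) / (7) = 0.779
  x_3 = (6 - (-1)·0.439 - (-1)·0.418) / (6) = 1.143
Residual b − A·x = (-1.289, -1.070, 0.801); ∞-norm = 1.289

1.289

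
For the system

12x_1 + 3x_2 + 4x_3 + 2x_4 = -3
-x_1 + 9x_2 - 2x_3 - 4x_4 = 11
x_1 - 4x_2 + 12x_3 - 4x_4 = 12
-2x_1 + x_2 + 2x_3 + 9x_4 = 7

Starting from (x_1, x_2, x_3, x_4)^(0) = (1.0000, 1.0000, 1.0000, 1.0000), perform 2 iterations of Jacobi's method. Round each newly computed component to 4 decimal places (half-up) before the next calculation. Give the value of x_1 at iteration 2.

-1.3889

Iteration 1:
  x_1 = (-3 - (3)·1.0000 - (4)·1.0000 - (2)·1.0000) / (12) = -1.0000
  x_2 = (11 - (-1)·1.0000 - (-2)·1.0000 - (-4)·1.0000) / (9) = 2.0000
  x_3 = (12 - (1)·1.0000 - (-4)·1.0000 - (-4)·1.0000) / (12) = 1.5833
  x_4 = (7 - (-2)·1.0000 - (1)·1.0000 - (2)·1.0000) / (9) = 0.6667
Iteration 2:
  x_1 = (-3 - (3)·2.0000 - (4)·1.5833 - (2)·0.6667) / (12) = -1.3889
  x_2 = (11 - (-1)·-1.0000 - (-2)·1.5833 - (-4)·0.6667) / (9) = 1.7593
  x_3 = (12 - (1)·-1.0000 - (-4)·2.0000 - (-4)·0.6667) / (12) = 1.9722
  x_4 = (7 - (-2)·-1.0000 - (1)·2.0000 - (2)·1.5833) / (9) = -0.0185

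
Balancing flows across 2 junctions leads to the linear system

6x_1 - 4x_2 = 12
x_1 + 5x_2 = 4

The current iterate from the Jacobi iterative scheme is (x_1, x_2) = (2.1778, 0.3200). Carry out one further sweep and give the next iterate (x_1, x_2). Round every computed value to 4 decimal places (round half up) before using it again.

One sweep:
  x_1 = (12 - (-4)·0.3200) / (6) = 2.2133
  x_2 = (4 - (1)·2.1778) / (5) = 0.3644

(2.2133, 0.3644)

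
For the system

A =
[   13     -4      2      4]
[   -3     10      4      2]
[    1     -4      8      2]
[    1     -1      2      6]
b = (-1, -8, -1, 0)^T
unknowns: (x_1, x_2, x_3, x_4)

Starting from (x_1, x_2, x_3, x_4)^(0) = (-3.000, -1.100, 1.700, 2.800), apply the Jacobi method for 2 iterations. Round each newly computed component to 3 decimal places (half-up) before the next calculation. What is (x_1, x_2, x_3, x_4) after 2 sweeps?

(-0.751, -0.811, -1.340, 0.100)

Iteration 1:
  x_1 = (-1 - (-4)·-1.100 - (2)·1.700 - (4)·2.800) / (13) = -1.538
  x_2 = (-8 - (-3)·-3.000 - (4)·1.700 - (2)·2.800) / (10) = -2.940
  x_3 = (-1 - (1)·-3.000 - (-4)·-1.100 - (2)·2.800) / (8) = -1.000
  x_4 = (0 - (1)·-3.000 - (-1)·-1.100 - (2)·1.700) / (6) = -0.250
Iteration 2:
  x_1 = (-1 - (-4)·-2.940 - (2)·-1.000 - (4)·-0.250) / (13) = -0.751
  x_2 = (-8 - (-3)·-1.538 - (4)·-1.000 - (2)·-0.250) / (10) = -0.811
  x_3 = (-1 - (1)·-1.538 - (-4)·-2.940 - (2)·-0.250) / (8) = -1.340
  x_4 = (0 - (1)·-1.538 - (-1)·-2.940 - (2)·-1.000) / (6) = 0.100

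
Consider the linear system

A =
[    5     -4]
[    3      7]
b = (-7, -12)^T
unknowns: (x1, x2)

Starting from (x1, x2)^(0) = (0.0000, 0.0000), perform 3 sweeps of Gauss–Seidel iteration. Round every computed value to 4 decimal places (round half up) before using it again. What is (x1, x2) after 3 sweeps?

(-1.9858, -0.8632)

Iteration 1:
  x1 = (-7 - (-4)·0.0000) / (5) = -1.4000
  x2 = (-12 - (3)·-1.4000) / (7) = -1.1143
Iteration 2:
  x1 = (-7 - (-4)·-1.1143) / (5) = -2.2914
  x2 = (-12 - (3)·-2.2914) / (7) = -0.7323
Iteration 3:
  x1 = (-7 - (-4)·-0.7323) / (5) = -1.9858
  x2 = (-12 - (3)·-1.9858) / (7) = -0.8632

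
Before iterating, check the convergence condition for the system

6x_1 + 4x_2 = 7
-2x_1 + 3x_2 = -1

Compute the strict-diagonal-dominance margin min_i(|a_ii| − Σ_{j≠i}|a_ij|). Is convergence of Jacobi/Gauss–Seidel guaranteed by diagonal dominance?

row 1: |6| − (4) = 2
row 2: |3| − (2) = 1
minimum over rows = 1 → strictly diagonally dominant (convergence guaranteed)

1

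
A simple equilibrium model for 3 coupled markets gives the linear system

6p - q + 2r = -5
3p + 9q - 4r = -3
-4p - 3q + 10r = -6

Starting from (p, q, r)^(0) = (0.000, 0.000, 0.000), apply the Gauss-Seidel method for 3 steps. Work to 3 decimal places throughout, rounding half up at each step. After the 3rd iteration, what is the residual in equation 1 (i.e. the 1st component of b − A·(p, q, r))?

Iteration 1:
  p = (-5 - (-1)·0.000 - (2)·0.000) / (6) = -0.833
  q = (-3 - (3)·-0.833 - (-4)·0.000) / (9) = -0.056
  r = (-6 - (-4)·-0.833 - (-3)·-0.056) / (10) = -0.950
Iteration 2:
  p = (-5 - (-1)·-0.056 - (2)·-0.950) / (6) = -0.526
  q = (-3 - (3)·-0.526 - (-4)·-0.950) / (9) = -0.580
  r = (-6 - (-4)·-0.526 - (-3)·-0.580) / (10) = -0.984
Iteration 3:
  p = (-5 - (-1)·-0.580 - (2)·-0.984) / (6) = -0.602
  q = (-3 - (3)·-0.602 - (-4)·-0.984) / (9) = -0.570
  r = (-6 - (-4)·-0.602 - (-3)·-0.570) / (10) = -1.012
Residual b − A·x = (0.066, -0.112, 0.002)

0.066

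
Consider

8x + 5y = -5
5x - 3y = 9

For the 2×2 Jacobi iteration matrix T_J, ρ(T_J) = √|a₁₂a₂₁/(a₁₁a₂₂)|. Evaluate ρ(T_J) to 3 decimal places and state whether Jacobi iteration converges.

1.021

a₁₂a₂₁/(a₁₁a₂₂) = (5)·(5) / ((8)·(-3)) = -1.041667
ρ = √|-1.041667| = √1.041667 = 1.021
ρ > 1, so Jacobi diverges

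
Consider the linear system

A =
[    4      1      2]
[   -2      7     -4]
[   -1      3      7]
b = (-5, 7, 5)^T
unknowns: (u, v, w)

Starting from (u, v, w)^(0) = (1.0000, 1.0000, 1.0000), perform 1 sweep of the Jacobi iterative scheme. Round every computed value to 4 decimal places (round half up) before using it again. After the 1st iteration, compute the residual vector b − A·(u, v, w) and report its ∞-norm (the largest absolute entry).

8.2853

Iteration 1:
  u = (-5 - (1)·1.0000 - (2)·1.0000) / (4) = -2.0000
  v = (7 - (-2)·1.0000 - (-4)·1.0000) / (7) = 1.8571
  w = (5 - (-1)·1.0000 - (3)·1.0000) / (7) = 0.4286
Residual b − A·x = (0.2857, -8.2853, -5.5715); ∞-norm = 8.2853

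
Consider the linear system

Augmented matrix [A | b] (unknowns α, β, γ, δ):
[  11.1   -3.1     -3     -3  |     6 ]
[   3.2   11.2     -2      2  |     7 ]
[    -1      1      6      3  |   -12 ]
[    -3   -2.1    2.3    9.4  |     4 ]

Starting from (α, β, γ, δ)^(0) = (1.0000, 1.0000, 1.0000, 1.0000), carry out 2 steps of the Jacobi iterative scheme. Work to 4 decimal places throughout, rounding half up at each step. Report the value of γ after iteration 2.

-2.1915

Iteration 1:
  α = (6 - (-3.1)·1.0000 - (-3)·1.0000 - (-3)·1.0000) / (11.1) = 1.3604
  β = (7 - (3.2)·1.0000 - (-2)·1.0000 - (2)·1.0000) / (11.2) = 0.3393
  γ = (-12 - (-1)·1.0000 - (1)·1.0000 - (3)·1.0000) / (6) = -2.5000
  δ = (4 - (-3)·1.0000 - (-2.1)·1.0000 - (2.3)·1.0000) / (9.4) = 0.7234
Iteration 2:
  α = (6 - (-3.1)·0.3393 - (-3)·-2.5000 - (-3)·0.7234) / (11.1) = 0.1551
  β = (7 - (3.2)·1.3604 - (-2)·-2.5000 - (2)·0.7234) / (11.2) = -0.3393
  γ = (-12 - (-1)·1.3604 - (1)·0.3393 - (3)·0.7234) / (6) = -2.1915
  δ = (4 - (-3)·1.3604 - (-2.1)·0.3393 - (2.3)·-2.5000) / (9.4) = 1.5472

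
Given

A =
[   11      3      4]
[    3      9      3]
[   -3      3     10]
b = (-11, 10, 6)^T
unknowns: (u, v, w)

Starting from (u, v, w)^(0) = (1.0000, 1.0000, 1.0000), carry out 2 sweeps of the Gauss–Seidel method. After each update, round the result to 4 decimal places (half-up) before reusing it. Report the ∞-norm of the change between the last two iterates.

Iteration 1:
  u = (-11 - (3)·1.0000 - (4)·1.0000) / (11) = -1.6364
  v = (10 - (3)·-1.6364 - (3)·1.0000) / (9) = 1.3232
  w = (6 - (-3)·-1.6364 - (3)·1.3232) / (10) = -0.2879
Iteration 2:
  u = (-11 - (3)·1.3232 - (4)·-0.2879) / (11) = -1.2562
  v = (10 - (3)·-1.2562 - (3)·-0.2879) / (9) = 1.6258
  w = (6 - (-3)·-1.2562 - (3)·1.6258) / (10) = -0.2646
Change: (0.3802, 0.3026, 0.0233) → max |·| = 0.3802

0.3802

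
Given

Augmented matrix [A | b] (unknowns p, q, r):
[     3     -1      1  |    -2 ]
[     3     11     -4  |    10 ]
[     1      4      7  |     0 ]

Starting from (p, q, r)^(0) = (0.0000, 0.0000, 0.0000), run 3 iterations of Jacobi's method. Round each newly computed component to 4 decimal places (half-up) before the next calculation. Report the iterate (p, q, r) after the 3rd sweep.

Iteration 1:
  p = (-2 - (-1)·0.0000 - (1)·0.0000) / (3) = -0.6667
  q = (10 - (3)·0.0000 - (-4)·0.0000) / (11) = 0.9091
  r = (0 - (1)·0.0000 - (4)·0.0000) / (7) = 0.0000
Iteration 2:
  p = (-2 - (-1)·0.9091 - (1)·0.0000) / (3) = -0.3636
  q = (10 - (3)·-0.6667 - (-4)·0.0000) / (11) = 1.0909
  r = (0 - (1)·-0.6667 - (4)·0.9091) / (7) = -0.4242
Iteration 3:
  p = (-2 - (-1)·1.0909 - (1)·-0.4242) / (3) = -0.1616
  q = (10 - (3)·-0.3636 - (-4)·-0.4242) / (11) = 0.8540
  r = (0 - (1)·-0.3636 - (4)·1.0909) / (7) = -0.5714

(-0.1616, 0.8540, -0.5714)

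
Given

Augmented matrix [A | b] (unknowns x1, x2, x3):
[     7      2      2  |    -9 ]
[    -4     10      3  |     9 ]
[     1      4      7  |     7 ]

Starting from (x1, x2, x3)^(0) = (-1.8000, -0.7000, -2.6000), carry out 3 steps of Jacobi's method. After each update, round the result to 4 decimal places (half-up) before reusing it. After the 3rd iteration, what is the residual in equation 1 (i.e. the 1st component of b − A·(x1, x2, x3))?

Iteration 1:
  x1 = (-9 - (2)·-0.7000 - (2)·-2.6000) / (7) = -0.3429
  x2 = (9 - (-4)·-1.8000 - (3)·-2.6000) / (10) = 0.9600
  x3 = (7 - (1)·-1.8000 - (4)·-0.7000) / (7) = 1.6571
Iteration 2:
  x1 = (-9 - (2)·0.9600 - (2)·1.6571) / (7) = -2.0335
  x2 = (9 - (-4)·-0.3429 - (3)·1.6571) / (10) = 0.2657
  x3 = (7 - (1)·-0.3429 - (4)·0.9600) / (7) = 0.5004
Iteration 3:
  x1 = (-9 - (2)·0.2657 - (2)·0.5004) / (7) = -1.5046
  x2 = (9 - (-4)·-2.0335 - (3)·0.5004) / (10) = -0.0635
  x3 = (7 - (1)·-2.0335 - (4)·0.2657) / (7) = 1.1387
Residual b − A·x = (-0.6182, 0.2005, 0.7877)

-0.6182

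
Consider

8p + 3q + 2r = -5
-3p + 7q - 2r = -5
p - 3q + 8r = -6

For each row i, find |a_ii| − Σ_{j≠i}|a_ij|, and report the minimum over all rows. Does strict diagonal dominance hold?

row 1: |8| − (3+2) = 3
row 2: |7| − (3+2) = 2
row 3: |8| − (1+3) = 4
minimum over rows = 2 → strictly diagonally dominant (convergence guaranteed)

2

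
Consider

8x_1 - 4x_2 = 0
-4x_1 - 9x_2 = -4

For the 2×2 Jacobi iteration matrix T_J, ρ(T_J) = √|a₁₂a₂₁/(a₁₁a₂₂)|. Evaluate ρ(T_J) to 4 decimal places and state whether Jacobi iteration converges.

a₁₂a₂₁/(a₁₁a₂₂) = (-4)·(-4) / ((8)·(-9)) = -0.222222
ρ = √|-0.222222| = √0.222222 = 0.4714
ρ < 1, so Jacobi converges

0.4714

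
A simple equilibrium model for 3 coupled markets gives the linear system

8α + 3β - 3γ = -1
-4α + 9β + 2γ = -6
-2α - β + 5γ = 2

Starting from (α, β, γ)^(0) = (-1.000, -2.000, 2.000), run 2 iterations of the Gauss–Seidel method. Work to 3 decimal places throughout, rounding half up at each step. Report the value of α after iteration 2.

Iteration 1:
  α = (-1 - (3)·-2.000 - (-3)·2.000) / (8) = 1.375
  β = (-6 - (-4)·1.375 - (2)·2.000) / (9) = -0.500
  γ = (2 - (-2)·1.375 - (-1)·-0.500) / (5) = 0.850
Iteration 2:
  α = (-1 - (3)·-0.500 - (-3)·0.850) / (8) = 0.381
  β = (-6 - (-4)·0.381 - (2)·0.850) / (9) = -0.686
  γ = (2 - (-2)·0.381 - (-1)·-0.686) / (5) = 0.415

0.381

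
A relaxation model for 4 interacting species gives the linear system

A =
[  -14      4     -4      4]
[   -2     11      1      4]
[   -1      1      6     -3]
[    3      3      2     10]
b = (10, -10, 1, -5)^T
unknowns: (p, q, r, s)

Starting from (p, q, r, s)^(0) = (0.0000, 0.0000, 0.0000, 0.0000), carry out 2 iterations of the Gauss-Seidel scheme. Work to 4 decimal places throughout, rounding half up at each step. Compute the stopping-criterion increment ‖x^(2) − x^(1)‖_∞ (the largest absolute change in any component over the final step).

0.3651

Iteration 1:
  p = (10 - (4)·0.0000 - (-4)·0.0000 - (4)·0.0000) / (-14) = -0.7143
  q = (-10 - (-2)·-0.7143 - (1)·0.0000 - (4)·0.0000) / (11) = -1.0390
  r = (1 - (-1)·-0.7143 - (1)·-1.0390 - (-3)·0.0000) / (6) = 0.2208
  s = (-5 - (3)·-0.7143 - (3)·-1.0390 - (2)·0.2208) / (10) = -0.0182
Iteration 2:
  p = (10 - (4)·-1.0390 - (-4)·0.2208 - (4)·-0.0182) / (-14) = -1.0794
  q = (-10 - (-2)·-1.0794 - (1)·0.2208 - (4)·-0.0182) / (11) = -1.1188
  r = (1 - (-1)·-1.0794 - (1)·-1.1188 - (-3)·-0.0182) / (6) = 0.1641
  s = (-5 - (3)·-1.0794 - (3)·-1.1188 - (2)·0.1641) / (10) = 0.1266
Change: (-0.3651, -0.0798, -0.0567, 0.1448) → max |·| = 0.3651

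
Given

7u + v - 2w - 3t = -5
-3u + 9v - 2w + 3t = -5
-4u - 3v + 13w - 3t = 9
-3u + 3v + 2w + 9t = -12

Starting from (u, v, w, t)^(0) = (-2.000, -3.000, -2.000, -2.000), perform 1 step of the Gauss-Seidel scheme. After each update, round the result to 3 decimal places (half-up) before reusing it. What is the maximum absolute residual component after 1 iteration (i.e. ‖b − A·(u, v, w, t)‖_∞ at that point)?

2.420

Iteration 1:
  u = (-5 - (1)·-3.000 - (-2)·-2.000 - (-3)·-2.000) / (7) = -1.714
  v = (-5 - (-3)·-1.714 - (-2)·-2.000 - (3)·-2.000) / (9) = -0.905
  w = (9 - (-4)·-1.714 - (-3)·-0.905 - (-3)·-2.000) / (13) = -0.505
  t = (-12 - (-3)·-1.714 - (3)·-0.905 - (2)·-0.505) / (9) = -1.491
Residual b − A·x = (2.420, 1.466, 1.521, 0.002); ∞-norm = 2.420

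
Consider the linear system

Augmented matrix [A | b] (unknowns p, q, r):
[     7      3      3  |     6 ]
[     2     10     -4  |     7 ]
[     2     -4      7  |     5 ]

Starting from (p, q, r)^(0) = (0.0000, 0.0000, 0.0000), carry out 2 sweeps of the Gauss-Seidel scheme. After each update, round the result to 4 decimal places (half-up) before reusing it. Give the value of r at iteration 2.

1.1706

Iteration 1:
  p = (6 - (3)·0.0000 - (3)·0.0000) / (7) = 0.8571
  q = (7 - (2)·0.8571 - (-4)·0.0000) / (10) = 0.5286
  r = (5 - (2)·0.8571 - (-4)·0.5286) / (7) = 0.7715
Iteration 2:
  p = (6 - (3)·0.5286 - (3)·0.7715) / (7) = 0.3000
  q = (7 - (2)·0.3000 - (-4)·0.7715) / (10) = 0.9486
  r = (5 - (2)·0.3000 - (-4)·0.9486) / (7) = 1.1706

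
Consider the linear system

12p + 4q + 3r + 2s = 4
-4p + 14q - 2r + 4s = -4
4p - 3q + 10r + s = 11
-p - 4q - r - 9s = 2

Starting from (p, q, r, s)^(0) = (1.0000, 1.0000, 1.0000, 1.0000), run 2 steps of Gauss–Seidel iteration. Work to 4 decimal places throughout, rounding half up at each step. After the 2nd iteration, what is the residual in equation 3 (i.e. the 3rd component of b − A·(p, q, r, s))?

Iteration 1:
  p = (4 - (4)·1.0000 - (3)·1.0000 - (2)·1.0000) / (12) = -0.4167
  q = (-4 - (-4)·-0.4167 - (-2)·1.0000 - (4)·1.0000) / (14) = -0.5476
  r = (11 - (4)·-0.4167 - (-3)·-0.5476 - (1)·1.0000) / (10) = 1.0024
  s = (2 - (-1)·-0.4167 - (-4)·-0.5476 - (-1)·1.0024) / (-9) = -0.0439
Iteration 2:
  p = (4 - (4)·-0.5476 - (3)·1.0024 - (2)·-0.0439) / (12) = 0.2726
  q = (-4 - (-4)·0.2726 - (-2)·1.0024 - (4)·-0.0439) / (14) = -0.0521
  r = (11 - (4)·0.2726 - (-3)·-0.0521 - (1)·-0.0439) / (10) = 0.9797
  s = (2 - (-1)·0.2726 - (-4)·-0.0521 - (-1)·0.9797) / (-9) = -0.3382
Residual b − A·x = (-1.3255, 1.1320, 0.2945, 0.0001)

0.2945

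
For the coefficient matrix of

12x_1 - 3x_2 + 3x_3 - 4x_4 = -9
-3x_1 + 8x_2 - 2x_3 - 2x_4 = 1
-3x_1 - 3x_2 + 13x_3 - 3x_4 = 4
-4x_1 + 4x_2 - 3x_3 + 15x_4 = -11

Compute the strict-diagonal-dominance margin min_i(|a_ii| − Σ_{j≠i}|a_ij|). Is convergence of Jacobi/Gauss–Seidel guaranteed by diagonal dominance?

1

row 1: |12| − (3+3+4) = 2
row 2: |8| − (3+2+2) = 1
row 3: |13| − (3+3+3) = 4
row 4: |15| − (4+4+3) = 4
minimum over rows = 1 → strictly diagonally dominant (convergence guaranteed)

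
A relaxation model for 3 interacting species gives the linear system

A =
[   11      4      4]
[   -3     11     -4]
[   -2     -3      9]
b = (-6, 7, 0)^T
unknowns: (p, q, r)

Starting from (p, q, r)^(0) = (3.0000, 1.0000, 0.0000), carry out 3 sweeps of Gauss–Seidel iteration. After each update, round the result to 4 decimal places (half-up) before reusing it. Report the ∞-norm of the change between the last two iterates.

0.0402

Iteration 1:
  p = (-6 - (4)·1.0000 - (4)·0.0000) / (11) = -0.9091
  q = (7 - (-3)·-0.9091 - (-4)·0.0000) / (11) = 0.3884
  r = (0 - (-2)·-0.9091 - (-3)·0.3884) / (9) = -0.0726
Iteration 2:
  p = (-6 - (4)·0.3884 - (4)·-0.0726) / (11) = -0.6603
  q = (7 - (-3)·-0.6603 - (-4)·-0.0726) / (11) = 0.4299
  r = (0 - (-2)·-0.6603 - (-3)·0.4299) / (9) = -0.0034
Iteration 3:
  p = (-6 - (4)·0.4299 - (4)·-0.0034) / (11) = -0.7005
  q = (7 - (-3)·-0.7005 - (-4)·-0.0034) / (11) = 0.4441
  r = (0 - (-2)·-0.7005 - (-3)·0.4441) / (9) = -0.0076
Change: (-0.0402, 0.0142, -0.0042) → max |·| = 0.0402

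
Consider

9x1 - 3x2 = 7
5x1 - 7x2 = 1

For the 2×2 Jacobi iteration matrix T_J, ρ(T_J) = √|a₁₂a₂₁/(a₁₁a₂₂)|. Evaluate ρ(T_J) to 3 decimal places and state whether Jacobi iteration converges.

a₁₂a₂₁/(a₁₁a₂₂) = (-3)·(5) / ((9)·(-7)) = 0.238095
ρ = √|0.238095| = √0.238095 = 0.488
ρ < 1, so Jacobi converges

0.488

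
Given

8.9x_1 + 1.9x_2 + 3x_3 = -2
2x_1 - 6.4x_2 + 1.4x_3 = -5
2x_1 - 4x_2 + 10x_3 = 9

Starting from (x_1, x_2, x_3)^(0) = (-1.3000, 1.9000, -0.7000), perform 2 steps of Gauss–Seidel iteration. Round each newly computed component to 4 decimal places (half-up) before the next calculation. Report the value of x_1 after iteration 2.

-0.7305

Iteration 1:
  x_1 = (-2 - (1.9)·1.9000 - (3)·-0.7000) / (8.9) = -0.3944
  x_2 = (-5 - (2)·-0.3944 - (1.4)·-0.7000) / (-6.4) = 0.5049
  x_3 = (9 - (2)·-0.3944 - (-4)·0.5049) / (10) = 1.1808
Iteration 2:
  x_1 = (-2 - (1.9)·0.5049 - (3)·1.1808) / (8.9) = -0.7305
  x_2 = (-5 - (2)·-0.7305 - (1.4)·1.1808) / (-6.4) = 0.8113
  x_3 = (9 - (2)·-0.7305 - (-4)·0.8113) / (10) = 1.3706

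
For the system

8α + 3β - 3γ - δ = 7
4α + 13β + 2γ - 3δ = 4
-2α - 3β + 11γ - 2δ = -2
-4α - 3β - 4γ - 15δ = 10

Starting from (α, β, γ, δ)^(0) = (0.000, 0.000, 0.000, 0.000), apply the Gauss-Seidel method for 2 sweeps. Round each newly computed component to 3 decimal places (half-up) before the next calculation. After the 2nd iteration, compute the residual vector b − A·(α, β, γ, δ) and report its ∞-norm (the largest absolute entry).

0.862

Iteration 1:
  α = (7 - (3)·0.000 - (-3)·0.000 - (-1)·0.000) / (8) = 0.875
  β = (4 - (4)·0.875 - (2)·0.000 - (-3)·0.000) / (13) = 0.038
  γ = (-2 - (-2)·0.875 - (-3)·0.038 - (-2)·0.000) / (11) = -0.012
  δ = (10 - (-4)·0.875 - (-3)·0.038 - (-4)·-0.012) / (-15) = -0.904
Iteration 2:
  α = (7 - (3)·0.038 - (-3)·-0.012 - (-1)·-0.904) / (8) = 0.743
  β = (4 - (4)·0.743 - (2)·-0.012 - (-3)·-0.904) / (13) = -0.128
  γ = (-2 - (-2)·0.743 - (-3)·-0.128 - (-2)·-0.904) / (11) = -0.246
  δ = (10 - (-4)·0.743 - (-3)·-0.128 - (-4)·-0.246) / (-15) = -0.774
Residual b − A·x = (-0.072, 0.862, 0.260, -0.006); ∞-norm = 0.862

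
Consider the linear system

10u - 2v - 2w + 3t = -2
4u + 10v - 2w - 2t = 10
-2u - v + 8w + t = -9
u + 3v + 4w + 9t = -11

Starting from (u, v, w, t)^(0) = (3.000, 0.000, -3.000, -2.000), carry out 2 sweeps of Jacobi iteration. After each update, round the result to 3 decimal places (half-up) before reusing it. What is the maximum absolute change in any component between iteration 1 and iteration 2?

Iteration 1:
  u = (-2 - (-2)·0.000 - (-2)·-3.000 - (3)·-2.000) / (10) = -0.200
  v = (10 - (4)·3.000 - (-2)·-3.000 - (-2)·-2.000) / (10) = -1.200
  w = (-9 - (-2)·3.000 - (-1)·0.000 - (1)·-2.000) / (8) = -0.125
  t = (-11 - (1)·3.000 - (3)·0.000 - (4)·-3.000) / (9) = -0.222
Iteration 2:
  u = (-2 - (-2)·-1.200 - (-2)·-0.125 - (3)·-0.222) / (10) = -0.398
  v = (10 - (4)·-0.200 - (-2)·-0.125 - (-2)·-0.222) / (10) = 1.011
  w = (-9 - (-2)·-0.200 - (-1)·-1.200 - (1)·-0.222) / (8) = -1.297
  t = (-11 - (1)·-0.200 - (3)·-1.200 - (4)·-0.125) / (9) = -0.744
Change: (-0.198, 2.211, -1.172, -0.522) → max |·| = 2.211

2.211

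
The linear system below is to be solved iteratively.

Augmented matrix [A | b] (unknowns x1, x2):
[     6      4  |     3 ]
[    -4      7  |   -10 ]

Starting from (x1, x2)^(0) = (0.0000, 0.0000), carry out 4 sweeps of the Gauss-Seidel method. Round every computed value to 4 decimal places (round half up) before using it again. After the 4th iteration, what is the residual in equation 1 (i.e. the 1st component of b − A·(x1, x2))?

-0.2524

Iteration 1:
  x1 = (3 - (4)·0.0000) / (6) = 0.5000
  x2 = (-10 - (-4)·0.5000) / (7) = -1.1429
Iteration 2:
  x1 = (3 - (4)·-1.1429) / (6) = 1.2619
  x2 = (-10 - (-4)·1.2619) / (7) = -0.7075
Iteration 3:
  x1 = (3 - (4)·-0.7075) / (6) = 0.9717
  x2 = (-10 - (-4)·0.9717) / (7) = -0.8733
Iteration 4:
  x1 = (3 - (4)·-0.8733) / (6) = 1.0822
  x2 = (-10 - (-4)·1.0822) / (7) = -0.8102
Residual b − A·x = (-0.2524, 0.0002)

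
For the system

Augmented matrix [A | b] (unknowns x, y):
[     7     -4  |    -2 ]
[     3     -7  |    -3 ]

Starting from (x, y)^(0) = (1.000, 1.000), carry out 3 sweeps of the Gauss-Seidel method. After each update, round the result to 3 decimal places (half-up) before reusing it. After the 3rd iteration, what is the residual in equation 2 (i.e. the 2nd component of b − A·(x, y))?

Iteration 1:
  x = (-2 - (-4)·1.000) / (7) = 0.286
  y = (-3 - (3)·0.286) / (-7) = 0.551
Iteration 2:
  x = (-2 - (-4)·0.551) / (7) = 0.029
  y = (-3 - (3)·0.029) / (-7) = 0.441
Iteration 3:
  x = (-2 - (-4)·0.441) / (7) = -0.034
  y = (-3 - (3)·-0.034) / (-7) = 0.414
Residual b − A·x = (-0.106, 0.000)

0.000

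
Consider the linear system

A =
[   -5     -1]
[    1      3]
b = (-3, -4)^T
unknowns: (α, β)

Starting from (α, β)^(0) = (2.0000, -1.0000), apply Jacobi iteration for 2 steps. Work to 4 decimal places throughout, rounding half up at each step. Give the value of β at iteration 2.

Iteration 1:
  α = (-3 - (-1)·-1.0000) / (-5) = 0.8000
  β = (-4 - (1)·2.0000) / (3) = -2.0000
Iteration 2:
  α = (-3 - (-1)·-2.0000) / (-5) = 1.0000
  β = (-4 - (1)·0.8000) / (3) = -1.6000

-1.6000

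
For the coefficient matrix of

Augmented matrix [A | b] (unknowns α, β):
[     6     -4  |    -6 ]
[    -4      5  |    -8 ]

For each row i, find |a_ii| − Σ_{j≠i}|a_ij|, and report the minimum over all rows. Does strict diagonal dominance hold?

1

row 1: |6| − (4) = 2
row 2: |5| − (4) = 1
minimum over rows = 1 → strictly diagonally dominant (convergence guaranteed)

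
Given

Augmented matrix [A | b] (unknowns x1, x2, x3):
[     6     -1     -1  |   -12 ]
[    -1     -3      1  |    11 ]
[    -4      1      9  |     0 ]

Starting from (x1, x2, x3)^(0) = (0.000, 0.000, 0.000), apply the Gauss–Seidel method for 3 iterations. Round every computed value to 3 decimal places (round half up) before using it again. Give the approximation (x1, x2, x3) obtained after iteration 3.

(-2.635, -3.062, -0.831)

Iteration 1:
  x1 = (-12 - (-1)·0.000 - (-1)·0.000) / (6) = -2.000
  x2 = (11 - (-1)·-2.000 - (1)·0.000) / (-3) = -3.000
  x3 = (0 - (-4)·-2.000 - (1)·-3.000) / (9) = -0.556
Iteration 2:
  x1 = (-12 - (-1)·-3.000 - (-1)·-0.556) / (6) = -2.593
  x2 = (11 - (-1)·-2.593 - (1)·-0.556) / (-3) = -2.988
  x3 = (0 - (-4)·-2.593 - (1)·-2.988) / (9) = -0.820
Iteration 3:
  x1 = (-12 - (-1)·-2.988 - (-1)·-0.820) / (6) = -2.635
  x2 = (11 - (-1)·-2.635 - (1)·-0.820) / (-3) = -3.062
  x3 = (0 - (-4)·-2.635 - (1)·-3.062) / (9) = -0.831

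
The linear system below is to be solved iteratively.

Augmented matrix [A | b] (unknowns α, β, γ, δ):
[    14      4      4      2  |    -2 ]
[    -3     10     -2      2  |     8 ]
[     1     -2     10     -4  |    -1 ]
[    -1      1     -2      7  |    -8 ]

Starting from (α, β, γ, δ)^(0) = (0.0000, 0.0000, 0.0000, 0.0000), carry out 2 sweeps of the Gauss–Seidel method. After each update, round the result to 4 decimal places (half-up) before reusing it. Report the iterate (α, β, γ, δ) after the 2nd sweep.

Iteration 1:
  α = (-2 - (4)·0.0000 - (4)·0.0000 - (2)·0.0000) / (14) = -0.1429
  β = (8 - (-3)·-0.1429 - (-2)·0.0000 - (2)·0.0000) / (10) = 0.7571
  γ = (-1 - (1)·-0.1429 - (-2)·0.7571 - (-4)·0.0000) / (10) = 0.0657
  δ = (-8 - (-1)·-0.1429 - (1)·0.7571 - (-2)·0.0657) / (7) = -1.2527
Iteration 2:
  α = (-2 - (4)·0.7571 - (4)·0.0657 - (2)·-1.2527) / (14) = -0.1990
  β = (8 - (-3)·-0.1990 - (-2)·0.0657 - (2)·-1.2527) / (10) = 1.0040
  γ = (-1 - (1)·-0.1990 - (-2)·1.0040 - (-4)·-1.2527) / (10) = -0.3804
  δ = (-8 - (-1)·-0.1990 - (1)·1.0040 - (-2)·-0.3804) / (7) = -1.4234

(-0.1990, 1.0040, -0.3804, -1.4234)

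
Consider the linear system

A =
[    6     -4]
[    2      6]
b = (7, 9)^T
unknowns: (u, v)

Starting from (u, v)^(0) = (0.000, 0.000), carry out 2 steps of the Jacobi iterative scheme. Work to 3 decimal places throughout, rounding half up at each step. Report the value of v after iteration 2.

Iteration 1:
  u = (7 - (-4)·0.000) / (6) = 1.167
  v = (9 - (2)·0.000) / (6) = 1.500
Iteration 2:
  u = (7 - (-4)·1.500) / (6) = 2.167
  v = (9 - (2)·1.167) / (6) = 1.111

1.111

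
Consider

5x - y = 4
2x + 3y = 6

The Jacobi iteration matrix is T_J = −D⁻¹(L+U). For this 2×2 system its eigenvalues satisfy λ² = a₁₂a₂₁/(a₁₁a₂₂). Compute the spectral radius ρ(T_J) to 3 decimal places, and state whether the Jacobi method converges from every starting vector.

0.365

a₁₂a₂₁/(a₁₁a₂₂) = (-1)·(2) / ((5)·(3)) = -0.133333
ρ = √|-0.133333| = √0.133333 = 0.365
ρ < 1, so Jacobi converges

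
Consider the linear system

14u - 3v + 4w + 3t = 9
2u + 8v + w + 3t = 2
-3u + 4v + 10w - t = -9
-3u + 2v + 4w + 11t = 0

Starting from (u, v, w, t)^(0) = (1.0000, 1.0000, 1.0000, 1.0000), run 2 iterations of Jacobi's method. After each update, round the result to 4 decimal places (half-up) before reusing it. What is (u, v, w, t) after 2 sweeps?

(0.8513, 0.3755, -0.6201, 0.5156)

Iteration 1:
  u = (9 - (-3)·1.0000 - (4)·1.0000 - (3)·1.0000) / (14) = 0.3571
  v = (2 - (2)·1.0000 - (1)·1.0000 - (3)·1.0000) / (8) = -0.5000
  w = (-9 - (-3)·1.0000 - (4)·1.0000 - (-1)·1.0000) / (10) = -0.9000
  t = (0 - (-3)·1.0000 - (2)·1.0000 - (4)·1.0000) / (11) = -0.2727
Iteration 2:
  u = (9 - (-3)·-0.5000 - (4)·-0.9000 - (3)·-0.2727) / (14) = 0.8513
  v = (2 - (2)·0.3571 - (1)·-0.9000 - (3)·-0.2727) / (8) = 0.3755
  w = (-9 - (-3)·0.3571 - (4)·-0.5000 - (-1)·-0.2727) / (10) = -0.6201
  t = (0 - (-3)·0.3571 - (2)·-0.5000 - (4)·-0.9000) / (11) = 0.5156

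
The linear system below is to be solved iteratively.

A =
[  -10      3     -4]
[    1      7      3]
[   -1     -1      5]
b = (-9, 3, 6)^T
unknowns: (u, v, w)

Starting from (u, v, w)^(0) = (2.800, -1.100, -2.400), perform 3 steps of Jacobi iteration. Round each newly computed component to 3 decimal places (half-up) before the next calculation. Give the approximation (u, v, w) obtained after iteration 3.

(0.078, -0.393, 1.230)

Iteration 1:
  u = (-9 - (3)·-1.100 - (-4)·-2.400) / (-10) = 1.530
  v = (3 - (1)·2.800 - (3)·-2.400) / (7) = 1.057
  w = (6 - (-1)·2.800 - (-1)·-1.100) / (5) = 1.540
Iteration 2:
  u = (-9 - (3)·1.057 - (-4)·1.540) / (-10) = 0.601
  v = (3 - (1)·1.530 - (3)·1.540) / (7) = -0.450
  w = (6 - (-1)·1.530 - (-1)·1.057) / (5) = 1.717
Iteration 3:
  u = (-9 - (3)·-0.450 - (-4)·1.717) / (-10) = 0.078
  v = (3 - (1)·0.601 - (3)·1.717) / (7) = -0.393
  w = (6 - (-1)·0.601 - (-1)·-0.450) / (5) = 1.230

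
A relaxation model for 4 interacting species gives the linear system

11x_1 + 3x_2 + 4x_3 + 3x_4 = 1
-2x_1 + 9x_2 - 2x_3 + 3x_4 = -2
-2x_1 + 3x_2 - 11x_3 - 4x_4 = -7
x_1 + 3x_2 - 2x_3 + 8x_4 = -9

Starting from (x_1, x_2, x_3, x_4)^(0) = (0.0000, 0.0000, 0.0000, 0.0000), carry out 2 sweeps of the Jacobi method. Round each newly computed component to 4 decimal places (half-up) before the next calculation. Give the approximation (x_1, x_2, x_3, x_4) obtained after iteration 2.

Iteration 1:
  x_1 = (1 - (3)·0.0000 - (4)·0.0000 - (3)·0.0000) / (11) = 0.0909
  x_2 = (-2 - (-2)·0.0000 - (-2)·0.0000 - (3)·0.0000) / (9) = -0.2222
  x_3 = (-7 - (-2)·0.0000 - (3)·0.0000 - (-4)·0.0000) / (-11) = 0.6364
  x_4 = (-9 - (1)·0.0000 - (3)·0.0000 - (-2)·0.0000) / (8) = -1.1250
Iteration 2:
  x_1 = (1 - (3)·-0.2222 - (4)·0.6364 - (3)·-1.1250) / (11) = 0.2269
  x_2 = (-2 - (-2)·0.0909 - (-2)·0.6364 - (3)·-1.1250) / (9) = 0.3144
  x_3 = (-7 - (-2)·0.0909 - (3)·-0.2222 - (-4)·-1.1250) / (-11) = 0.9683
  x_4 = (-9 - (1)·0.0909 - (3)·-0.2222 - (-2)·0.6364) / (8) = -0.8939

(0.2269, 0.3144, 0.9683, -0.8939)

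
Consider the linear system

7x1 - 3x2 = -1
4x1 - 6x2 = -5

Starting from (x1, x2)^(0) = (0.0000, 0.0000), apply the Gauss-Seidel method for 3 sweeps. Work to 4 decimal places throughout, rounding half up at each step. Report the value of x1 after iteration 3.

Iteration 1:
  x1 = (-1 - (-3)·0.0000) / (7) = -0.1429
  x2 = (-5 - (4)·-0.1429) / (-6) = 0.7381
Iteration 2:
  x1 = (-1 - (-3)·0.7381) / (7) = 0.1735
  x2 = (-5 - (4)·0.1735) / (-6) = 0.9490
Iteration 3:
  x1 = (-1 - (-3)·0.9490) / (7) = 0.2639
  x2 = (-5 - (4)·0.2639) / (-6) = 1.0093

0.2639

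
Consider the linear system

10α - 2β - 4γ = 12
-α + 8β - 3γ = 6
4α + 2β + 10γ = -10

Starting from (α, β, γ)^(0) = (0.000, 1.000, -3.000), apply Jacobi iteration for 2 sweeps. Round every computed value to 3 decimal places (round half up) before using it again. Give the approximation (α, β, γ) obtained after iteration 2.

Iteration 1:
  α = (12 - (-2)·1.000 - (-4)·-3.000) / (10) = 0.200
  β = (6 - (-1)·0.000 - (-3)·-3.000) / (8) = -0.375
  γ = (-10 - (4)·0.000 - (2)·1.000) / (10) = -1.200
Iteration 2:
  α = (12 - (-2)·-0.375 - (-4)·-1.200) / (10) = 0.645
  β = (6 - (-1)·0.200 - (-3)·-1.200) / (8) = 0.325
  γ = (-10 - (4)·0.200 - (2)·-0.375) / (10) = -1.005

(0.645, 0.325, -1.005)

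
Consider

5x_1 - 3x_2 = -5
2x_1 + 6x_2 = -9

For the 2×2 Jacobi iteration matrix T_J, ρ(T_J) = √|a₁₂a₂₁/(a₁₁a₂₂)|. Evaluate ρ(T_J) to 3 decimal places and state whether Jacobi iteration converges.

0.447

a₁₂a₂₁/(a₁₁a₂₂) = (-3)·(2) / ((5)·(6)) = -0.200000
ρ = √|-0.200000| = √0.200000 = 0.447
ρ < 1, so Jacobi converges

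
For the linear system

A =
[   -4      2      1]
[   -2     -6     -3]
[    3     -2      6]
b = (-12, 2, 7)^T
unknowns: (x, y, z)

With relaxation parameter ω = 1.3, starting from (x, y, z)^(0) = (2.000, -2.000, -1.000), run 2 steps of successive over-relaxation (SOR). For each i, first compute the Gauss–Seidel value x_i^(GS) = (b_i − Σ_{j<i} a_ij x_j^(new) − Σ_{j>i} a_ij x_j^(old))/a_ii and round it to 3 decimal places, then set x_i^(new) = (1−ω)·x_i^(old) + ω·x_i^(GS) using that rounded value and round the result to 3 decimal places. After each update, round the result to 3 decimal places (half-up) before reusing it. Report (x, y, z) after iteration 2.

Iteration 1:
  x: GS value = (-12 - (2)·-2.000 - (1)·-1.000) / (-4) = 1.750;  x ← (1−ω)·2.000 + ω·1.750 = 1.675
  y: GS value = (2 - (-2)·1.675 - (-3)·-1.000) / (-6) = -0.392;  y ← (1−ω)·-2.000 + ω·-0.392 = 0.090
  z: GS value = (7 - (3)·1.675 - (-2)·0.090) / (6) = 0.359;  z ← (1−ω)·-1.000 + ω·0.359 = 0.767
Iteration 2:
  x: GS value = (-12 - (2)·0.090 - (1)·0.767) / (-4) = 3.237;  x ← (1−ω)·1.675 + ω·3.237 = 3.706
  y: GS value = (2 - (-2)·3.706 - (-3)·0.767) / (-6) = -1.952;  y ← (1−ω)·0.090 + ω·-1.952 = -2.565
  z: GS value = (7 - (3)·3.706 - (-2)·-2.565) / (6) = -1.541;  z ← (1−ω)·0.767 + ω·-1.541 = -2.233

(3.706, -2.565, -2.233)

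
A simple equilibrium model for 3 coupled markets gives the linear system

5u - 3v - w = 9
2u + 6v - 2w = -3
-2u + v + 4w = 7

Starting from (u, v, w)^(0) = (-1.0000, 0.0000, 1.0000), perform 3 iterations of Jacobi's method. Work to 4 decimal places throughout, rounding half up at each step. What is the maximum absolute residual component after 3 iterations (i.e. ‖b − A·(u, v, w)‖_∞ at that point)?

1.6123

Iteration 1:
  u = (9 - (-3)·0.0000 - (-1)·1.0000) / (5) = 2.0000
  v = (-3 - (2)·-1.0000 - (-2)·1.0000) / (6) = 0.1667
  w = (7 - (-2)·-1.0000 - (1)·0.0000) / (4) = 1.2500
Iteration 2:
  u = (9 - (-3)·0.1667 - (-1)·1.2500) / (5) = 2.1500
  v = (-3 - (2)·2.0000 - (-2)·1.2500) / (6) = -0.7500
  w = (7 - (-2)·2.0000 - (1)·0.1667) / (4) = 2.7083
Iteration 3:
  u = (9 - (-3)·-0.7500 - (-1)·2.7083) / (5) = 1.8917
  v = (-3 - (2)·2.1500 - (-2)·2.7083) / (6) = -0.3139
  w = (7 - (-2)·2.1500 - (1)·-0.7500) / (4) = 3.0125
Residual b − A·x = (1.6123, 1.1250, -0.9527); ∞-norm = 1.6123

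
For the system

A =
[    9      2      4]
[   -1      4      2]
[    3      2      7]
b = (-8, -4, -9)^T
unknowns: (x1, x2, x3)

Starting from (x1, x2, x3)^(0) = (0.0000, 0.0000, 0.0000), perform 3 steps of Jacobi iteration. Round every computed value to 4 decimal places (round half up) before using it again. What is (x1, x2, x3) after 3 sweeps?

Iteration 1:
  x1 = (-8 - (2)·0.0000 - (4)·0.0000) / (9) = -0.8889
  x2 = (-4 - (-1)·0.0000 - (2)·0.0000) / (4) = -1.0000
  x3 = (-9 - (3)·0.0000 - (2)·0.0000) / (7) = -1.2857
Iteration 2:
  x1 = (-8 - (2)·-1.0000 - (4)·-1.2857) / (9) = -0.0952
  x2 = (-4 - (-1)·-0.8889 - (2)·-1.2857) / (4) = -0.5794
  x3 = (-9 - (3)·-0.8889 - (2)·-1.0000) / (7) = -0.6190
Iteration 3:
  x1 = (-8 - (2)·-0.5794 - (4)·-0.6190) / (9) = -0.4850
  x2 = (-4 - (-1)·-0.0952 - (2)·-0.6190) / (4) = -0.7143
  x3 = (-9 - (3)·-0.0952 - (2)·-0.5794) / (7) = -1.0794

(-0.4850, -0.7143, -1.0794)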